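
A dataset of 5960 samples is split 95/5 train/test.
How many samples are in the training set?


Test set = 5960 * 5% = 298. Training set = 5960 - 298 = 5662.

5662


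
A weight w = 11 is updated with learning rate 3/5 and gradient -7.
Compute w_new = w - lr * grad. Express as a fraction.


w_new = 11 - 3/5 * -7 = 11 - -21/5 = 76/5.

76/5


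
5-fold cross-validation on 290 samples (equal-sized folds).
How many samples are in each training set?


Each validation fold has 290/5 = 58 samples. Training set = 290 - 58 = 232.

232


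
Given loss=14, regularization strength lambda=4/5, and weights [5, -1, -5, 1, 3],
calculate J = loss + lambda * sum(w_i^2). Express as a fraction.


L2 sq norm = sum(w^2) = 61. J = 14 + 4/5 * 61 = 314/5.

314/5


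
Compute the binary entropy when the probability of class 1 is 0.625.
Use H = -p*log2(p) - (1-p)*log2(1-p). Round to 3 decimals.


H = -0.625*log2(0.625) - 0.375*log2(0.375) = 0.954.

0.954


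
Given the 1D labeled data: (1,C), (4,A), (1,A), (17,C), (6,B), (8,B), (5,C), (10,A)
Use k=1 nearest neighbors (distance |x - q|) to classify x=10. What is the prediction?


Distances: |1-10|=9, |4-10|=6, |1-10|=9, |17-10|=7, |6-10|=4, |8-10|=2, |5-10|=5, |10-10|=0. 1 nearest: (10,A). Counts: {'A': 1}. Majority class: A.

A


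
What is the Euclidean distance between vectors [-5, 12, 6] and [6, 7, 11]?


d = sqrt(sum of squared differences). (-5-6)^2=121, (12-7)^2=25, (6-11)^2=25. Sum = 171.

sqrt(171)


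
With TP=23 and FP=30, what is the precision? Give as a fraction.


Precision = TP / (TP + FP) = 23 / 53 = 23/53.

23/53


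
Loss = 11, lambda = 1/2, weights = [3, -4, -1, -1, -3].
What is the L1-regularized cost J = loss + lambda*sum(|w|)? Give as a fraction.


L1 norm = sum(|w|) = 12. J = 11 + 1/2 * 12 = 17.

17


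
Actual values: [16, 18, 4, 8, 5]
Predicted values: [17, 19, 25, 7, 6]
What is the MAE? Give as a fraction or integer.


MAE = (1/5) * (|16-17|=1 + |18-19|=1 + |4-25|=21 + |8-7|=1 + |5-6|=1). Sum = 25. MAE = 5.

5


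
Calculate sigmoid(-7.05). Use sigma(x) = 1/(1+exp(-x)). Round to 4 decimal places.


sigma(-7.05) = 1/(1+e^(7.05)) = 1/(1+1152.858743) = 1/1153.858743 = 0.0009.

0.0009


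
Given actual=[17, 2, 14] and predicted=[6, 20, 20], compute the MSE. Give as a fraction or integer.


MSE = (1/3) * ((17-6)^2=121 + (2-20)^2=324 + (14-20)^2=36). Sum = 481. MSE = 481/3.

481/3


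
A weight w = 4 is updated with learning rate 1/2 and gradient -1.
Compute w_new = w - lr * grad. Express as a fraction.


w_new = 4 - 1/2 * -1 = 4 - -1/2 = 9/2.

9/2


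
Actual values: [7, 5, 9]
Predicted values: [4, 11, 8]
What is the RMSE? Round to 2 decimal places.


MSE = 15.3333. RMSE = sqrt(15.3333) = 3.92.

3.92


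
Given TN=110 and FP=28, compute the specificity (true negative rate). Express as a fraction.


Specificity = TN / (TN + FP) = 110 / 138 = 55/69.

55/69


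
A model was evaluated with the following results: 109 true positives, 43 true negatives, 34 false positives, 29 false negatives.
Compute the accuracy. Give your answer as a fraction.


Accuracy = (TP + TN) / (TP + TN + FP + FN) = (109 + 43) / 215 = 152/215.

152/215


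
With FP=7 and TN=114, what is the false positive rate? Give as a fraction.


FPR = FP / (FP + TN) = 7 / 121 = 7/121.

7/121


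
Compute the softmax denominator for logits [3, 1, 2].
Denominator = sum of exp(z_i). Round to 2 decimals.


Denom = e^3=20.0855 + e^1=2.7183 + e^2=7.3891. Sum = 30.1929, which rounds to 30.19.

30.19


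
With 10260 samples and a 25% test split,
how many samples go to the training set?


Test set = 10260 * 25% = 2565. Training set = 10260 - 2565 = 7695.

7695


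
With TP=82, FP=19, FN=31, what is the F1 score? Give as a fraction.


Precision = 82/101 = 82/101. Recall = 82/113 = 82/113. F1 = 2*P*R/(P+R) = 82/107.

82/107


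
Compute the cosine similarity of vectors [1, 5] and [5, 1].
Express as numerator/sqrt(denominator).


dot = 10. |a|^2 = 26, |b|^2 = 26. cos = 10/sqrt(676).

10/sqrt(676)


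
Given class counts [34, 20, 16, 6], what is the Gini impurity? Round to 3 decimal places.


Total = 76. Proportions: 34/76, 20/76, 16/76, 6/76. sum(p_i^2) = 0.3199. Gini = 1 - 0.3199 = 0.6801, which rounds to 0.680.

0.680


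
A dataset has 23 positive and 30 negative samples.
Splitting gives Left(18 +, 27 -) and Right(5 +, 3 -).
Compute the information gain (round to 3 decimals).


H(parent) = 0.9874. H(left) = 0.9710, H(right) = 0.9544. Weighted = (45/53)*0.9710 + (8/53)*0.9544 = 0.9685. IG = 0.9874 - 0.9685 = 0.0189, which rounds to 0.019.

0.019


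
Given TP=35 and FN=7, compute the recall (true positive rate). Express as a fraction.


Recall = TP / (TP + FN) = 35 / 42 = 5/6.

5/6


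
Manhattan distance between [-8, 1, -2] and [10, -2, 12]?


d = sum of absolute differences: |-8-10|=18 + |1--2|=3 + |-2-12|=14 = 35.

35


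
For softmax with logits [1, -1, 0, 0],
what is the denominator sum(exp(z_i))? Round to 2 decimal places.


Denom = e^1=2.7183 + e^-1=0.3679 + e^0=1.0000 + e^0=1.0000. Sum = 5.0862, which rounds to 5.09.

5.09


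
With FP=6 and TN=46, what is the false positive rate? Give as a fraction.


FPR = FP / (FP + TN) = 6 / 52 = 3/26.

3/26


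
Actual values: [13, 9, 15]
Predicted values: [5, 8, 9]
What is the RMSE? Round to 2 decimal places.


MSE = 33.6667. RMSE = sqrt(33.6667) = 5.80.

5.80


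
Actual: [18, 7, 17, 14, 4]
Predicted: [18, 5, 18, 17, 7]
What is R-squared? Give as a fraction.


Mean(y) = 12. SS_res = 23. SS_tot = 154. R^2 = 1 - 23/(154) = 131/154.

131/154


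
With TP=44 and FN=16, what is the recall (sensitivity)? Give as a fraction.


Recall = TP / (TP + FN) = 44 / 60 = 11/15.

11/15


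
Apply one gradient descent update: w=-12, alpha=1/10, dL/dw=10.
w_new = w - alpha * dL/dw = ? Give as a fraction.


w_new = -12 - 1/10 * 10 = -12 - 1 = -13.

-13


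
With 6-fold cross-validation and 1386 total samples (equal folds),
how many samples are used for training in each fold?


Each validation fold has 1386/6 = 231 samples. Training set = 1386 - 231 = 1155.

1155


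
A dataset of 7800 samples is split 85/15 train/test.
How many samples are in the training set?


Test set = 7800 * 15% = 1170. Training set = 7800 - 1170 = 6630.

6630


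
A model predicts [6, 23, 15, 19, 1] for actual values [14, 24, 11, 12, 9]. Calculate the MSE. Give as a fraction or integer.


MSE = (1/5) * ((14-6)^2=64 + (24-23)^2=1 + (11-15)^2=16 + (12-19)^2=49 + (9-1)^2=64). Sum = 194. MSE = 194/5.

194/5


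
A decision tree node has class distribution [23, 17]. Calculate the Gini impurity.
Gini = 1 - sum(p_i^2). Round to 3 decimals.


Total = 40. Proportions: 23/40, 17/40. sum(p_i^2) = 0.5112. Gini = 1 - 0.5112 = 0.4888, which rounds to 0.489.

0.489


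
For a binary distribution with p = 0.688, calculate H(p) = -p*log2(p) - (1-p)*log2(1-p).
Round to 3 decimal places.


H = -0.688*log2(0.688) - 0.312*log2(0.312) = 0.895.

0.895


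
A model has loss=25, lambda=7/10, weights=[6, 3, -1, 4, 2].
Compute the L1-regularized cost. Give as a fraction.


L1 norm = sum(|w|) = 16. J = 25 + 7/10 * 16 = 181/5.

181/5


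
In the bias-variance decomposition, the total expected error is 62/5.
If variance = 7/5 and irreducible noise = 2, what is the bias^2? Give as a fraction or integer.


Total error = bias^2 + variance + irreducible noise. So bias^2 = 62/5 - 7/5 - 2 = 9.

9


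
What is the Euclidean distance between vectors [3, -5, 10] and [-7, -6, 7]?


d = sqrt(sum of squared differences). (3--7)^2=100, (-5--6)^2=1, (10-7)^2=9. Sum = 110.

sqrt(110)


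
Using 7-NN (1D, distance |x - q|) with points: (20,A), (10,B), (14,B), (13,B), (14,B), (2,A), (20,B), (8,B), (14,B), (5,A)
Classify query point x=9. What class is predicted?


Distances: |20-9|=11, |10-9|=1, |14-9|=5, |13-9|=4, |14-9|=5, |2-9|=7, |20-9|=11, |8-9|=1, |14-9|=5, |5-9|=4. 7 nearest: (10,B), (8,B), (5,A), (13,B), (14,B), (14,B), (14,B). Counts: {'B': 6, 'A': 1}. Majority class: B.

B


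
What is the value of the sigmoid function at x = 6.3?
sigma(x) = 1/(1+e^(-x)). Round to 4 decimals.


sigma(6.3) = 1/(1+e^(-6.3)) = 1/(1+0.001836) = 1/1.001836 = 0.9982.

0.9982


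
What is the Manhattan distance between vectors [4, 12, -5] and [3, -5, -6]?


d = sum of absolute differences: |4-3|=1 + |12--5|=17 + |-5--6|=1 = 19.

19


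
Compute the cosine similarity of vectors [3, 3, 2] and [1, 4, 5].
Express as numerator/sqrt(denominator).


dot = 25. |a|^2 = 22, |b|^2 = 42. cos = 25/sqrt(924).

25/sqrt(924)


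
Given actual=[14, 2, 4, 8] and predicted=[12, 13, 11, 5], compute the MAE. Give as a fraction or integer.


MAE = (1/4) * (|14-12|=2 + |2-13|=11 + |4-11|=7 + |8-5|=3). Sum = 23. MAE = 23/4.

23/4


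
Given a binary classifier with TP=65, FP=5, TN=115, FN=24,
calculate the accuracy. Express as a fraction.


Accuracy = (TP + TN) / (TP + TN + FP + FN) = (65 + 115) / 209 = 180/209.

180/209


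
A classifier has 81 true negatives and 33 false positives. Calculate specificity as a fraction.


Specificity = TN / (TN + FP) = 81 / 114 = 27/38.

27/38


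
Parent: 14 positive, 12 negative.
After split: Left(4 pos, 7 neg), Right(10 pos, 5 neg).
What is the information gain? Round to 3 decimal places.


H(parent) = 0.9957. H(left) = 0.9457, H(right) = 0.9183. Weighted = (11/26)*0.9457 + (15/26)*0.9183 = 0.9299. IG = 0.9957 - 0.9299 = 0.0658, which rounds to 0.066.

0.066


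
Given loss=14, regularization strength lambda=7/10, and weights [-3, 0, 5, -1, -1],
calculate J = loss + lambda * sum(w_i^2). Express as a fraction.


L2 sq norm = sum(w^2) = 36. J = 14 + 7/10 * 36 = 196/5.

196/5


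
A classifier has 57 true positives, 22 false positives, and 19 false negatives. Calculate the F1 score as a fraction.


Precision = 57/79 = 57/79. Recall = 57/76 = 3/4. F1 = 2*P*R/(P+R) = 114/155.

114/155


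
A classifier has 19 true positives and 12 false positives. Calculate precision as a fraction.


Precision = TP / (TP + FP) = 19 / 31 = 19/31.

19/31


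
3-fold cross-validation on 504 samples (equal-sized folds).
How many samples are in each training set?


Each validation fold has 504/3 = 168 samples. Training set = 504 - 168 = 336.

336


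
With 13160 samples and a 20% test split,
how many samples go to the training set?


Test set = 13160 * 20% = 2632. Training set = 13160 - 2632 = 10528.

10528


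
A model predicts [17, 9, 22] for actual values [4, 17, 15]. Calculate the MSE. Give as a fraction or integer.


MSE = (1/3) * ((4-17)^2=169 + (17-9)^2=64 + (15-22)^2=49). Sum = 282. MSE = 94.

94


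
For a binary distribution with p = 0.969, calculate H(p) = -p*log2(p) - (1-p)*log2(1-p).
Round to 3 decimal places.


H = -0.969*log2(0.969) - 0.031*log2(0.031) = 0.199.

0.199


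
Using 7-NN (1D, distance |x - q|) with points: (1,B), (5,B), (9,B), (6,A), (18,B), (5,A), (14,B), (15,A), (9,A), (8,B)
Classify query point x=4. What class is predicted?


Distances: |1-4|=3, |5-4|=1, |9-4|=5, |6-4|=2, |18-4|=14, |5-4|=1, |14-4|=10, |15-4|=11, |9-4|=5, |8-4|=4. 7 nearest: (5,A), (5,B), (6,A), (1,B), (8,B), (9,A), (9,B). Counts: {'A': 3, 'B': 4}. Majority class: B.

B


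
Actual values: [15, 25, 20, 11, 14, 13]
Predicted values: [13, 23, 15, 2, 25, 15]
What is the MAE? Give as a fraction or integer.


MAE = (1/6) * (|15-13|=2 + |25-23|=2 + |20-15|=5 + |11-2|=9 + |14-25|=11 + |13-15|=2). Sum = 31. MAE = 31/6.

31/6


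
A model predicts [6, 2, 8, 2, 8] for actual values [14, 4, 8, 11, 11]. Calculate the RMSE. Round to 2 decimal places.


MSE = 31.6000. RMSE = sqrt(31.6000) = 5.62.

5.62


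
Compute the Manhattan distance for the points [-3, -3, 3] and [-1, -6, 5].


d = sum of absolute differences: |-3--1|=2 + |-3--6|=3 + |3-5|=2 = 7.

7


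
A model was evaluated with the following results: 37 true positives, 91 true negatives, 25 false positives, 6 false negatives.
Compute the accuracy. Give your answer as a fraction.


Accuracy = (TP + TN) / (TP + TN + FP + FN) = (37 + 91) / 159 = 128/159.

128/159


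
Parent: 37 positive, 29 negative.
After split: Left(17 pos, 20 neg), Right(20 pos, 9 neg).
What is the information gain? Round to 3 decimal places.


H(parent) = 0.9894. H(left) = 0.9953, H(right) = 0.8936. Weighted = (37/66)*0.9953 + (29/66)*0.8936 = 0.9506. IG = 0.9894 - 0.9506 = 0.0388, which rounds to 0.039.

0.039


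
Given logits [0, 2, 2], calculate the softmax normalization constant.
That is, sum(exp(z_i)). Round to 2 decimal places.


Denom = e^0=1.0000 + e^2=7.3891 + e^2=7.3891. Sum = 15.7782, which rounds to 15.78.

15.78


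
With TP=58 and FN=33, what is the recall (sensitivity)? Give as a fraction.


Recall = TP / (TP + FN) = 58 / 91 = 58/91.

58/91


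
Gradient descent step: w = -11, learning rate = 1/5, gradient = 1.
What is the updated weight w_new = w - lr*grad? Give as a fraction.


w_new = -11 - 1/5 * 1 = -11 - 1/5 = -56/5.

-56/5


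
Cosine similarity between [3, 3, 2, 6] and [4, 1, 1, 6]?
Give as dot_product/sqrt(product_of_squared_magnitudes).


dot = 53. |a|^2 = 58, |b|^2 = 54. cos = 53/sqrt(3132).

53/sqrt(3132)


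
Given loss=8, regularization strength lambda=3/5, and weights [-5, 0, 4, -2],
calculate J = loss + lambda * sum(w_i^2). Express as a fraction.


L2 sq norm = sum(w^2) = 45. J = 8 + 3/5 * 45 = 35.

35


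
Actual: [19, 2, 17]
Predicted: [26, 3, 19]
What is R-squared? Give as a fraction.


Mean(y) = 38/3. SS_res = 54. SS_tot = 518/3. R^2 = 1 - 54/(518/3) = 178/259.

178/259


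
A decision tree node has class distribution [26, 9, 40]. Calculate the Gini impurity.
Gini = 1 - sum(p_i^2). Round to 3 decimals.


Total = 75. Proportions: 26/75, 9/75, 40/75. sum(p_i^2) = 0.4190. Gini = 1 - 0.4190 = 0.5810, which rounds to 0.581.

0.581


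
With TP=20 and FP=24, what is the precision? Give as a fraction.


Precision = TP / (TP + FP) = 20 / 44 = 5/11.

5/11


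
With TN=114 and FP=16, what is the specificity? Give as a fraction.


Specificity = TN / (TN + FP) = 114 / 130 = 57/65.

57/65


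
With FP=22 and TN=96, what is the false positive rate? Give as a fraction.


FPR = FP / (FP + TN) = 22 / 118 = 11/59.

11/59


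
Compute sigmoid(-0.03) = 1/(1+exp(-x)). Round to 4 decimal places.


sigma(-0.03) = 1/(1+e^(0.03)) = 1/(1+1.030455) = 1/2.030455 = 0.4925.

0.4925


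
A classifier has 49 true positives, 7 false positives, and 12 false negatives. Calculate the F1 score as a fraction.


Precision = 49/56 = 7/8. Recall = 49/61 = 49/61. F1 = 2*P*R/(P+R) = 98/117.

98/117


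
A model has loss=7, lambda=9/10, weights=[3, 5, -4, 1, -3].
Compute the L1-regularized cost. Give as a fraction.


L1 norm = sum(|w|) = 16. J = 7 + 9/10 * 16 = 107/5.

107/5


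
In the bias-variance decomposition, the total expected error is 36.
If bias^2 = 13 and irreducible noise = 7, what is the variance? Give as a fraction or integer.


Total error = bias^2 + variance + irreducible noise. So variance = 36 - 13 - 7 = 16.

16


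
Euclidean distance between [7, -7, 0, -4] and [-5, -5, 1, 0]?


d = sqrt(sum of squared differences). (7--5)^2=144, (-7--5)^2=4, (0-1)^2=1, (-4-0)^2=16. Sum = 165.

sqrt(165)


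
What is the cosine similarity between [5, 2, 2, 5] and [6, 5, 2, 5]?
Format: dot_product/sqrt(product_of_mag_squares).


dot = 69. |a|^2 = 58, |b|^2 = 90. cos = 69/sqrt(5220).

69/sqrt(5220)


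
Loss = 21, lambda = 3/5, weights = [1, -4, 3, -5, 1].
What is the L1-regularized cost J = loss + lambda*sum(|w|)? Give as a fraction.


L1 norm = sum(|w|) = 14. J = 21 + 3/5 * 14 = 147/5.

147/5


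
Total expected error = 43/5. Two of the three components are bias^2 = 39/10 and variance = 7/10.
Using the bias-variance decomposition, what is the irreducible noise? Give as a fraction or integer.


Total error = bias^2 + variance + irreducible noise. So irreducible noise = 43/5 - 39/10 - 7/10 = 4.

4


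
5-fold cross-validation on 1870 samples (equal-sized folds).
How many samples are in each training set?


Each validation fold has 1870/5 = 374 samples. Training set = 1870 - 374 = 1496.

1496


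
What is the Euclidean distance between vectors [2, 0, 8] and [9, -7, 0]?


d = sqrt(sum of squared differences). (2-9)^2=49, (0--7)^2=49, (8-0)^2=64. Sum = 162.

sqrt(162)


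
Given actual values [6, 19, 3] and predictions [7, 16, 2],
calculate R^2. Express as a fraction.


Mean(y) = 28/3. SS_res = 11. SS_tot = 434/3. R^2 = 1 - 11/(434/3) = 401/434.

401/434


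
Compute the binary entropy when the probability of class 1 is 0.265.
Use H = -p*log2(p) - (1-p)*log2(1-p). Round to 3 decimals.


H = -0.265*log2(0.265) - 0.735*log2(0.735) = 0.834.

0.834


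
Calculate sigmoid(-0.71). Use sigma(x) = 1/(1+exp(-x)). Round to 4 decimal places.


sigma(-0.71) = 1/(1+e^(0.71)) = 1/(1+2.033991) = 1/3.033991 = 0.3296.

0.3296


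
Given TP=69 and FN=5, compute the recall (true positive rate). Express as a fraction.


Recall = TP / (TP + FN) = 69 / 74 = 69/74.

69/74


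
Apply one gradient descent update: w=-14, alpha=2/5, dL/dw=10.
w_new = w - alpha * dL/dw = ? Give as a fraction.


w_new = -14 - 2/5 * 10 = -14 - 4 = -18.

-18


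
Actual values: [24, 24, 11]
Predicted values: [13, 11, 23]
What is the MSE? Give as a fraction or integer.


MSE = (1/3) * ((24-13)^2=121 + (24-11)^2=169 + (11-23)^2=144). Sum = 434. MSE = 434/3.

434/3


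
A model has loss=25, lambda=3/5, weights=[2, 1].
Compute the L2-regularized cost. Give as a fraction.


L2 sq norm = sum(w^2) = 5. J = 25 + 3/5 * 5 = 28.

28


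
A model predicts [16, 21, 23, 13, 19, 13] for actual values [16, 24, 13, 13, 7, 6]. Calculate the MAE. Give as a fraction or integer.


MAE = (1/6) * (|16-16|=0 + |24-21|=3 + |13-23|=10 + |13-13|=0 + |7-19|=12 + |6-13|=7). Sum = 32. MAE = 16/3.

16/3


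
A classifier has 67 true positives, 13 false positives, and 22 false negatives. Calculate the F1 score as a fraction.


Precision = 67/80 = 67/80. Recall = 67/89 = 67/89. F1 = 2*P*R/(P+R) = 134/169.

134/169


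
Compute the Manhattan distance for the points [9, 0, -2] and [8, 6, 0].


d = sum of absolute differences: |9-8|=1 + |0-6|=6 + |-2-0|=2 = 9.

9


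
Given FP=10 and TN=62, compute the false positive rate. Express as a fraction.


FPR = FP / (FP + TN) = 10 / 72 = 5/36.

5/36


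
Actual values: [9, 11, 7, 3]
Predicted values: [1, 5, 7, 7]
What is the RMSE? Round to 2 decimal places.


MSE = 29.0000. RMSE = sqrt(29.0000) = 5.39.

5.39


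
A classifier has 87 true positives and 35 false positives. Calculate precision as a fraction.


Precision = TP / (TP + FP) = 87 / 122 = 87/122.

87/122


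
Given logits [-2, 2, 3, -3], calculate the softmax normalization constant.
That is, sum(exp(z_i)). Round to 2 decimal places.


Denom = e^-2=0.1353 + e^2=7.3891 + e^3=20.0855 + e^-3=0.0498. Sum = 27.6597, which rounds to 27.66.

27.66


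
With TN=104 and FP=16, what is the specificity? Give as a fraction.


Specificity = TN / (TN + FP) = 104 / 120 = 13/15.

13/15


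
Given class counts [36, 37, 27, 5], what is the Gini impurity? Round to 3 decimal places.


Total = 105. Proportions: 36/105, 37/105, 27/105, 5/105. sum(p_i^2) = 0.3101. Gini = 1 - 0.3101 = 0.6899, which rounds to 0.690.

0.690


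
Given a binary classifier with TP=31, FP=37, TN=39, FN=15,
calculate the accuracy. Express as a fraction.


Accuracy = (TP + TN) / (TP + TN + FP + FN) = (31 + 39) / 122 = 35/61.

35/61


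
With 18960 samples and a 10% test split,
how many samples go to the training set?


Test set = 18960 * 10% = 1896. Training set = 18960 - 1896 = 17064.

17064


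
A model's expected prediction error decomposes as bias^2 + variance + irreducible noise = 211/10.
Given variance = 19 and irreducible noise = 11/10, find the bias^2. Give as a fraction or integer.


Total error = bias^2 + variance + irreducible noise. So bias^2 = 211/10 - 19 - 11/10 = 1.

1


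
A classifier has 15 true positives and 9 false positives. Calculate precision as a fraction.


Precision = TP / (TP + FP) = 15 / 24 = 5/8.

5/8


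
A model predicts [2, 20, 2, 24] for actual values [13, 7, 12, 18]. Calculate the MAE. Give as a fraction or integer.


MAE = (1/4) * (|13-2|=11 + |7-20|=13 + |12-2|=10 + |18-24|=6). Sum = 40. MAE = 10.

10


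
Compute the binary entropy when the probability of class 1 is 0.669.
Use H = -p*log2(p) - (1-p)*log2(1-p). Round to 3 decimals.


H = -0.669*log2(0.669) - 0.331*log2(0.331) = 0.916.

0.916


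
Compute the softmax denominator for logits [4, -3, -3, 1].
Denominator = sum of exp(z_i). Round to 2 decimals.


Denom = e^4=54.5982 + e^-3=0.0498 + e^-3=0.0498 + e^1=2.7183. Sum = 57.4161, which rounds to 57.42.

57.42


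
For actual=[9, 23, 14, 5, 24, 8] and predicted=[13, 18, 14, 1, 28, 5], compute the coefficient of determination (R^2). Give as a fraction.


Mean(y) = 83/6. SS_res = 82. SS_tot = 1937/6. R^2 = 1 - 82/(1937/6) = 1445/1937.

1445/1937


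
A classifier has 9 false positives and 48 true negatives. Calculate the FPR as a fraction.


FPR = FP / (FP + TN) = 9 / 57 = 3/19.

3/19


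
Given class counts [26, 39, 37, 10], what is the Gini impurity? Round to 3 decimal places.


Total = 112. Proportions: 26/112, 39/112, 37/112, 10/112. sum(p_i^2) = 0.2923. Gini = 1 - 0.2923 = 0.7077, which rounds to 0.708.

0.708


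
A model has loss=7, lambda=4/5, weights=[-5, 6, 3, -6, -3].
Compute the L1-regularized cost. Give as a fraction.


L1 norm = sum(|w|) = 23. J = 7 + 4/5 * 23 = 127/5.

127/5


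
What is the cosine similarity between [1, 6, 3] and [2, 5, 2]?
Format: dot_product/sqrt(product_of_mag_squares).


dot = 38. |a|^2 = 46, |b|^2 = 33. cos = 38/sqrt(1518).

38/sqrt(1518)


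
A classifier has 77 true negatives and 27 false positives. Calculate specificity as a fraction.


Specificity = TN / (TN + FP) = 77 / 104 = 77/104.

77/104


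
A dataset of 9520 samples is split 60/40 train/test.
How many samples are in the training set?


Test set = 9520 * 40% = 3808. Training set = 9520 - 3808 = 5712.

5712


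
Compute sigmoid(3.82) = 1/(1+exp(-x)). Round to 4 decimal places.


sigma(3.82) = 1/(1+e^(-3.82)) = 1/(1+0.021928) = 1/1.021928 = 0.9785.

0.9785


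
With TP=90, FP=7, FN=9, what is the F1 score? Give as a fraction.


Precision = 90/97 = 90/97. Recall = 90/99 = 10/11. F1 = 2*P*R/(P+R) = 45/49.

45/49


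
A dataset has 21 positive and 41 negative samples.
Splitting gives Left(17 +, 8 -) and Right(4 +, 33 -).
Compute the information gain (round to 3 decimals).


H(parent) = 0.9236. H(left) = 0.9044, H(right) = 0.4942. Weighted = (25/62)*0.9044 + (37/62)*0.4942 = 0.6596. IG = 0.9236 - 0.6596 = 0.2640, which rounds to 0.264.

0.264


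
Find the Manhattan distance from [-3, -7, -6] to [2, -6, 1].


d = sum of absolute differences: |-3-2|=5 + |-7--6|=1 + |-6-1|=7 = 13.

13


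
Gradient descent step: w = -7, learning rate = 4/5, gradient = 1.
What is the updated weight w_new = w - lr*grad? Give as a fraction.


w_new = -7 - 4/5 * 1 = -7 - 4/5 = -39/5.

-39/5


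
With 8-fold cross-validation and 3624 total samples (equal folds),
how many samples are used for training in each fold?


Each validation fold has 3624/8 = 453 samples. Training set = 3624 - 453 = 3171.

3171


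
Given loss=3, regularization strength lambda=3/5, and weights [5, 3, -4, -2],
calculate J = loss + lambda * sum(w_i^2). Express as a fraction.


L2 sq norm = sum(w^2) = 54. J = 3 + 3/5 * 54 = 177/5.

177/5


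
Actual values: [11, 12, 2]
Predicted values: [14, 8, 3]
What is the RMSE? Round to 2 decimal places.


MSE = 8.6667. RMSE = sqrt(8.6667) = 2.94.

2.94


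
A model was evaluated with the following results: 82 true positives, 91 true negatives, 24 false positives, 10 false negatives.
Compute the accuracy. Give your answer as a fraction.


Accuracy = (TP + TN) / (TP + TN + FP + FN) = (82 + 91) / 207 = 173/207.

173/207


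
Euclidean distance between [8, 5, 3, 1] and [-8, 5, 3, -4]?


d = sqrt(sum of squared differences). (8--8)^2=256, (5-5)^2=0, (3-3)^2=0, (1--4)^2=25. Sum = 281.

sqrt(281)


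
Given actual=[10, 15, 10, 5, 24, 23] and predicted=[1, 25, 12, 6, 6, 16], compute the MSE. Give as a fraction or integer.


MSE = (1/6) * ((10-1)^2=81 + (15-25)^2=100 + (10-12)^2=4 + (5-6)^2=1 + (24-6)^2=324 + (23-16)^2=49). Sum = 559. MSE = 559/6.

559/6


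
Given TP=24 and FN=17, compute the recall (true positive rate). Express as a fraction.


Recall = TP / (TP + FN) = 24 / 41 = 24/41.

24/41


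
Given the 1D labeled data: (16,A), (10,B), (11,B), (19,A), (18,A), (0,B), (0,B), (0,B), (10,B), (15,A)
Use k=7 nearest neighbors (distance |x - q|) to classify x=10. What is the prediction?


Distances: |16-10|=6, |10-10|=0, |11-10|=1, |19-10|=9, |18-10|=8, |0-10|=10, |0-10|=10, |0-10|=10, |10-10|=0, |15-10|=5. 7 nearest: (10,B), (10,B), (11,B), (15,A), (16,A), (18,A), (19,A). Counts: {'B': 3, 'A': 4}. Majority class: A.

A


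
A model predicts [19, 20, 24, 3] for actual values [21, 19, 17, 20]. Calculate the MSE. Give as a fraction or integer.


MSE = (1/4) * ((21-19)^2=4 + (19-20)^2=1 + (17-24)^2=49 + (20-3)^2=289). Sum = 343. MSE = 343/4.

343/4


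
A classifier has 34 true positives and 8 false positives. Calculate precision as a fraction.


Precision = TP / (TP + FP) = 34 / 42 = 17/21.

17/21


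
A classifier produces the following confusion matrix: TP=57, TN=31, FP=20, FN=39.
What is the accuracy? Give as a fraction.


Accuracy = (TP + TN) / (TP + TN + FP + FN) = (57 + 31) / 147 = 88/147.

88/147


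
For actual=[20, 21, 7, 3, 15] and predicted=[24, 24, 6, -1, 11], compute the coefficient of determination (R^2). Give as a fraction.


Mean(y) = 66/5. SS_res = 58. SS_tot = 1264/5. R^2 = 1 - 58/(1264/5) = 487/632.

487/632


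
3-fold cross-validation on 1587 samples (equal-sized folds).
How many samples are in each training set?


Each validation fold has 1587/3 = 529 samples. Training set = 1587 - 529 = 1058.

1058


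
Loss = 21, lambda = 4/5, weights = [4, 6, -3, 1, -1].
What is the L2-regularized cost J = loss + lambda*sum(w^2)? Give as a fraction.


L2 sq norm = sum(w^2) = 63. J = 21 + 4/5 * 63 = 357/5.

357/5


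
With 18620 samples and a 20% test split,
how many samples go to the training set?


Test set = 18620 * 20% = 3724. Training set = 18620 - 3724 = 14896.

14896


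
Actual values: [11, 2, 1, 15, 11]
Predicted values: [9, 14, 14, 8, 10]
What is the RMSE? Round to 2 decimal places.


MSE = 73.4000. RMSE = sqrt(73.4000) = 8.57.

8.57


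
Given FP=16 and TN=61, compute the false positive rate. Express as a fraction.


FPR = FP / (FP + TN) = 16 / 77 = 16/77.

16/77


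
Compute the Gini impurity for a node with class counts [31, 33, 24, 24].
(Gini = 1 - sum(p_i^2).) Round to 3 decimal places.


Total = 112. Proportions: 31/112, 33/112, 24/112, 24/112. sum(p_i^2) = 0.2553. Gini = 1 - 0.2553 = 0.7447, which rounds to 0.745.

0.745


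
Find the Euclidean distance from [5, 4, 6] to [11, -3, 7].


d = sqrt(sum of squared differences). (5-11)^2=36, (4--3)^2=49, (6-7)^2=1. Sum = 86.

sqrt(86)


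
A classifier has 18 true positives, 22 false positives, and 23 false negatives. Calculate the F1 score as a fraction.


Precision = 18/40 = 9/20. Recall = 18/41 = 18/41. F1 = 2*P*R/(P+R) = 4/9.

4/9


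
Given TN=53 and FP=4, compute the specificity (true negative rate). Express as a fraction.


Specificity = TN / (TN + FP) = 53 / 57 = 53/57.

53/57


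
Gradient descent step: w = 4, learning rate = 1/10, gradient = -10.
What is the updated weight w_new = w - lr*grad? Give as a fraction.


w_new = 4 - 1/10 * -10 = 4 - -1 = 5.

5


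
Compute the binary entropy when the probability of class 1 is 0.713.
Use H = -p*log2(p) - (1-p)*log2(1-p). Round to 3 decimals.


H = -0.713*log2(0.713) - 0.287*log2(0.287) = 0.865.

0.865


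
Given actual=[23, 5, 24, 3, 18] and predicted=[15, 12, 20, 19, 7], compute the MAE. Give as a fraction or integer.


MAE = (1/5) * (|23-15|=8 + |5-12|=7 + |24-20|=4 + |3-19|=16 + |18-7|=11). Sum = 46. MAE = 46/5.

46/5


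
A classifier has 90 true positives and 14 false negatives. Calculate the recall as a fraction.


Recall = TP / (TP + FN) = 90 / 104 = 45/52.

45/52


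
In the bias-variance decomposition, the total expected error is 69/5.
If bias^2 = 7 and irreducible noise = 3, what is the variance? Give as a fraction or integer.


Total error = bias^2 + variance + irreducible noise. So variance = 69/5 - 7 - 3 = 19/5.

19/5


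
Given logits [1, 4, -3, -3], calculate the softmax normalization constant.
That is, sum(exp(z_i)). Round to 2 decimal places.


Denom = e^1=2.7183 + e^4=54.5982 + e^-3=0.0498 + e^-3=0.0498. Sum = 57.4161, which rounds to 57.42.

57.42


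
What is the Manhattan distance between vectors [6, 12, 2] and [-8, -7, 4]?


d = sum of absolute differences: |6--8|=14 + |12--7|=19 + |2-4|=2 = 35.

35


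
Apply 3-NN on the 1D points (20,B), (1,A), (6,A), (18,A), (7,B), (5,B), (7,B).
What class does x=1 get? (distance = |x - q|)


Distances: |20-1|=19, |1-1|=0, |6-1|=5, |18-1|=17, |7-1|=6, |5-1|=4, |7-1|=6. 3 nearest: (1,A), (5,B), (6,A). Counts: {'A': 2, 'B': 1}. Majority class: A.

A


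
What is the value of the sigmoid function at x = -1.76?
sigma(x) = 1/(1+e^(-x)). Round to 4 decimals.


sigma(-1.76) = 1/(1+e^(1.76)) = 1/(1+5.812437) = 1/6.812437 = 0.1468.

0.1468


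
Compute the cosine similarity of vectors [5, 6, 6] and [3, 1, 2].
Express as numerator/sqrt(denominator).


dot = 33. |a|^2 = 97, |b|^2 = 14. cos = 33/sqrt(1358).

33/sqrt(1358)


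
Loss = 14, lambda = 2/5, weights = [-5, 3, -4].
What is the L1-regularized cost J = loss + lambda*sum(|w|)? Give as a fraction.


L1 norm = sum(|w|) = 12. J = 14 + 2/5 * 12 = 94/5.

94/5


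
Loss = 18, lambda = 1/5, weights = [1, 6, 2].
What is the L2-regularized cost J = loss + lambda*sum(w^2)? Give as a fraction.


L2 sq norm = sum(w^2) = 41. J = 18 + 1/5 * 41 = 131/5.

131/5


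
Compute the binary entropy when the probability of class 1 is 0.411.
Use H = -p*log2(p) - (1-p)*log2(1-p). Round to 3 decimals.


H = -0.411*log2(0.411) - 0.589*log2(0.589) = 0.977.

0.977


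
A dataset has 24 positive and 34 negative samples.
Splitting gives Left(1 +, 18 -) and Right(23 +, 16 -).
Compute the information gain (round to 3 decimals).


H(parent) = 0.9784. H(left) = 0.2975, H(right) = 0.9766. Weighted = (19/58)*0.2975 + (39/58)*0.9766 = 0.7541. IG = 0.9784 - 0.7541 = 0.2243, which rounds to 0.224.

0.224


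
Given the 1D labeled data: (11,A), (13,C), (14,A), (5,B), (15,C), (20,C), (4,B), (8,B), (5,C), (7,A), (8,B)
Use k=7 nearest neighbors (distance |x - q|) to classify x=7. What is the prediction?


Distances: |11-7|=4, |13-7|=6, |14-7|=7, |5-7|=2, |15-7|=8, |20-7|=13, |4-7|=3, |8-7|=1, |5-7|=2, |7-7|=0, |8-7|=1. 7 nearest: (7,A), (8,B), (8,B), (5,B), (5,C), (4,B), (11,A). Counts: {'A': 2, 'B': 4, 'C': 1}. Majority class: B.

B


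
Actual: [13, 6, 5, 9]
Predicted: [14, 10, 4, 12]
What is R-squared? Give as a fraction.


Mean(y) = 33/4. SS_res = 27. SS_tot = 155/4. R^2 = 1 - 27/(155/4) = 47/155.

47/155


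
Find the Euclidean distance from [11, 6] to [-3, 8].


d = sqrt(sum of squared differences). (11--3)^2=196, (6-8)^2=4. Sum = 200.

sqrt(200)


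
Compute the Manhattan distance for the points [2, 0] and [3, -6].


d = sum of absolute differences: |2-3|=1 + |0--6|=6 = 7.

7


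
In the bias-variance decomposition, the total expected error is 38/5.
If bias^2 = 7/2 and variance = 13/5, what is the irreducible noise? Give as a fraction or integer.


Total error = bias^2 + variance + irreducible noise. So irreducible noise = 38/5 - 7/2 - 13/5 = 3/2.

3/2


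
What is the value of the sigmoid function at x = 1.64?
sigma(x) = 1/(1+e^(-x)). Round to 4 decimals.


sigma(1.64) = 1/(1+e^(-1.64)) = 1/(1+0.193980) = 1/1.193980 = 0.8375.

0.8375


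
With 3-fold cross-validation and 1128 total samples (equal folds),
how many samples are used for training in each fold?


Each validation fold has 1128/3 = 376 samples. Training set = 1128 - 376 = 752.

752


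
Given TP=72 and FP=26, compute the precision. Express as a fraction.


Precision = TP / (TP + FP) = 72 / 98 = 36/49.

36/49


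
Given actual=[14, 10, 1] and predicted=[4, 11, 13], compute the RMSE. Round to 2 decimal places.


MSE = 81.6667. RMSE = sqrt(81.6667) = 9.04.

9.04


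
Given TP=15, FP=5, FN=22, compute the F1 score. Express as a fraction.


Precision = 15/20 = 3/4. Recall = 15/37 = 15/37. F1 = 2*P*R/(P+R) = 10/19.

10/19


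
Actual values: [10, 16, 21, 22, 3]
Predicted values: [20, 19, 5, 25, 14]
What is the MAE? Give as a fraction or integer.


MAE = (1/5) * (|10-20|=10 + |16-19|=3 + |21-5|=16 + |22-25|=3 + |3-14|=11). Sum = 43. MAE = 43/5.

43/5


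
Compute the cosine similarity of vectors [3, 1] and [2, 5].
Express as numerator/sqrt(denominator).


dot = 11. |a|^2 = 10, |b|^2 = 29. cos = 11/sqrt(290).

11/sqrt(290)


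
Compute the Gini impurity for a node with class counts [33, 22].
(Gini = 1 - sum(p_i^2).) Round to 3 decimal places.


Total = 55. Proportions: 33/55, 22/55. sum(p_i^2) = 0.5200. Gini = 1 - 0.5200 = 0.4800, which rounds to 0.480.

0.480


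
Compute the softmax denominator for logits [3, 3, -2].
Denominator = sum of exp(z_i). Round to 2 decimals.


Denom = e^3=20.0855 + e^3=20.0855 + e^-2=0.1353. Sum = 40.3063, which rounds to 40.31.

40.31


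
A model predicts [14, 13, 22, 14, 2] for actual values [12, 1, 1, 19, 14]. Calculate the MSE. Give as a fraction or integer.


MSE = (1/5) * ((12-14)^2=4 + (1-13)^2=144 + (1-22)^2=441 + (19-14)^2=25 + (14-2)^2=144). Sum = 758. MSE = 758/5.

758/5


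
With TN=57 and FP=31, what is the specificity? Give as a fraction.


Specificity = TN / (TN + FP) = 57 / 88 = 57/88.

57/88


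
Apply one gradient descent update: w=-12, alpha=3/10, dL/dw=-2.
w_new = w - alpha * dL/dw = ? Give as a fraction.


w_new = -12 - 3/10 * -2 = -12 - -3/5 = -57/5.

-57/5


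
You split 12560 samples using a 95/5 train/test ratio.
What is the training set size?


Test set = 12560 * 5% = 628. Training set = 12560 - 628 = 11932.

11932


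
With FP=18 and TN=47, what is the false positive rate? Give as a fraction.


FPR = FP / (FP + TN) = 18 / 65 = 18/65.

18/65


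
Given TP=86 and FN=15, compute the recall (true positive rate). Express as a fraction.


Recall = TP / (TP + FN) = 86 / 101 = 86/101.

86/101


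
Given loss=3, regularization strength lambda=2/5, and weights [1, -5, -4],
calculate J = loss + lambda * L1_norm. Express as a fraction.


L1 norm = sum(|w|) = 10. J = 3 + 2/5 * 10 = 7.

7


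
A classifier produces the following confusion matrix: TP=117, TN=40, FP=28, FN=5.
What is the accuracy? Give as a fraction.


Accuracy = (TP + TN) / (TP + TN + FP + FN) = (117 + 40) / 190 = 157/190.

157/190


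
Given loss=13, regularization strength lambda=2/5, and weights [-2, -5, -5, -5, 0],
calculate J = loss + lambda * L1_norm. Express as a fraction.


L1 norm = sum(|w|) = 17. J = 13 + 2/5 * 17 = 99/5.

99/5


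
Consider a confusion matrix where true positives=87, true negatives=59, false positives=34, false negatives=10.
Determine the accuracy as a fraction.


Accuracy = (TP + TN) / (TP + TN + FP + FN) = (87 + 59) / 190 = 73/95.

73/95


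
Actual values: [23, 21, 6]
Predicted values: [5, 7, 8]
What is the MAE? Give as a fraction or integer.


MAE = (1/3) * (|23-5|=18 + |21-7|=14 + |6-8|=2). Sum = 34. MAE = 34/3.

34/3


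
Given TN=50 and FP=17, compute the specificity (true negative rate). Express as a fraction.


Specificity = TN / (TN + FP) = 50 / 67 = 50/67.

50/67


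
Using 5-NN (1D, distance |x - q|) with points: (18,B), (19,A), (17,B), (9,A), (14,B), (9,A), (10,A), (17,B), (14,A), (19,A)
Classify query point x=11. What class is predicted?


Distances: |18-11|=7, |19-11|=8, |17-11|=6, |9-11|=2, |14-11|=3, |9-11|=2, |10-11|=1, |17-11|=6, |14-11|=3, |19-11|=8. 5 nearest: (10,A), (9,A), (9,A), (14,A), (14,B). Counts: {'A': 4, 'B': 1}. Majority class: A.

A


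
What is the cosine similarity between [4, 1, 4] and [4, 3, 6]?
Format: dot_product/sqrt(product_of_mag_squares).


dot = 43. |a|^2 = 33, |b|^2 = 61. cos = 43/sqrt(2013).

43/sqrt(2013)


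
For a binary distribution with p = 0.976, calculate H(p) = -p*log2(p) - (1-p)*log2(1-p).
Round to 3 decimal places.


H = -0.976*log2(0.976) - 0.024*log2(0.024) = 0.163.

0.163


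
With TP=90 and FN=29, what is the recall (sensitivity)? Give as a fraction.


Recall = TP / (TP + FN) = 90 / 119 = 90/119.

90/119


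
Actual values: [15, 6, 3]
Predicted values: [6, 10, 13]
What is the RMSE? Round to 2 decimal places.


MSE = 65.6667. RMSE = sqrt(65.6667) = 8.10.

8.10


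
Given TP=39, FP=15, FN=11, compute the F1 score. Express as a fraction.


Precision = 39/54 = 13/18. Recall = 39/50 = 39/50. F1 = 2*P*R/(P+R) = 3/4.

3/4


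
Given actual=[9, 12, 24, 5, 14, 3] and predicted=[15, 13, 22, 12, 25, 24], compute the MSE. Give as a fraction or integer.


MSE = (1/6) * ((9-15)^2=36 + (12-13)^2=1 + (24-22)^2=4 + (5-12)^2=49 + (14-25)^2=121 + (3-24)^2=441). Sum = 652. MSE = 326/3.

326/3


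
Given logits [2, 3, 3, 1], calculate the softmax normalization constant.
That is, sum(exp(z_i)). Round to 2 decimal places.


Denom = e^2=7.3891 + e^3=20.0855 + e^3=20.0855 + e^1=2.7183. Sum = 50.2784, which rounds to 50.28.

50.28


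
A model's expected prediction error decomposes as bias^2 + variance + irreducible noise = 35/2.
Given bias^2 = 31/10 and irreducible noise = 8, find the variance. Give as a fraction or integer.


Total error = bias^2 + variance + irreducible noise. So variance = 35/2 - 31/10 - 8 = 32/5.

32/5


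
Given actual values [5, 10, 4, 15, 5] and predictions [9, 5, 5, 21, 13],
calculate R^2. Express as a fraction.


Mean(y) = 39/5. SS_res = 142. SS_tot = 434/5. R^2 = 1 - 142/(434/5) = -138/217.

-138/217


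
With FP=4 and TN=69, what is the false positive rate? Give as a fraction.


FPR = FP / (FP + TN) = 4 / 73 = 4/73.

4/73


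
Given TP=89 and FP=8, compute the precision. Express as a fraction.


Precision = TP / (TP + FP) = 89 / 97 = 89/97.

89/97


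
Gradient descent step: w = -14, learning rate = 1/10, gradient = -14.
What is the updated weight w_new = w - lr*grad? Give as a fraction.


w_new = -14 - 1/10 * -14 = -14 - -7/5 = -63/5.

-63/5


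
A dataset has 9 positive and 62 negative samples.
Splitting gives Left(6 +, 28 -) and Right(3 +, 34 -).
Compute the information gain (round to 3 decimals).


H(parent) = 0.5485. H(left) = 0.6723, H(right) = 0.4060. Weighted = (34/71)*0.6723 + (37/71)*0.4060 = 0.5335. IG = 0.5485 - 0.5335 = 0.0150, which rounds to 0.015.

0.015


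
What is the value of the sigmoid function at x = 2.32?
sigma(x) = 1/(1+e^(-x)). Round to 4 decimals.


sigma(2.32) = 1/(1+e^(-2.32)) = 1/(1+0.098274) = 1/1.098274 = 0.9105.

0.9105


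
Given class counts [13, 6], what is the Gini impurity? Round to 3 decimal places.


Total = 19. Proportions: 13/19, 6/19. sum(p_i^2) = 0.5679. Gini = 1 - 0.5679 = 0.4321, which rounds to 0.432.

0.432


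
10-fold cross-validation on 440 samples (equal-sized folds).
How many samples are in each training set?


Each validation fold has 440/10 = 44 samples. Training set = 440 - 44 = 396.

396
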